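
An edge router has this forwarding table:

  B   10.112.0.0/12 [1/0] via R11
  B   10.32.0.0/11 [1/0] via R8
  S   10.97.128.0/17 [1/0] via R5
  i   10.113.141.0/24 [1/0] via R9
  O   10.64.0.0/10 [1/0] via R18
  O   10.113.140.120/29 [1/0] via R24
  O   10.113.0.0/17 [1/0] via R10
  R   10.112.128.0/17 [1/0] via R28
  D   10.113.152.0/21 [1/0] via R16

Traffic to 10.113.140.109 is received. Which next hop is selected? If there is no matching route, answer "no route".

Routes whose prefix contains 10.113.140.109:
  10.64.0.0/10 (10.64.0.0 - 10.127.255.255) -> R18
  10.112.0.0/12 (10.112.0.0 - 10.127.255.255) -> R11
More-specific entries that do NOT match:
  10.113.140.120/29 (10.113.140.120 - 10.113.140.127) does not contain 10.113.140.109
  10.113.141.0/24 (10.113.141.0 - 10.113.141.255) does not contain 10.113.140.109
  10.113.152.0/21 (10.113.152.0 - 10.113.159.255) does not contain 10.113.140.109
  10.97.128.0/17 (10.97.128.0 - 10.97.255.255) does not contain 10.113.140.109
  10.113.0.0/17 (10.113.0.0 - 10.113.127.255) does not contain 10.113.140.109
  10.112.128.0/17 (10.112.128.0 - 10.112.255.255) does not contain 10.113.140.109
Longest matching prefix is /12 -> next hop R11.

R11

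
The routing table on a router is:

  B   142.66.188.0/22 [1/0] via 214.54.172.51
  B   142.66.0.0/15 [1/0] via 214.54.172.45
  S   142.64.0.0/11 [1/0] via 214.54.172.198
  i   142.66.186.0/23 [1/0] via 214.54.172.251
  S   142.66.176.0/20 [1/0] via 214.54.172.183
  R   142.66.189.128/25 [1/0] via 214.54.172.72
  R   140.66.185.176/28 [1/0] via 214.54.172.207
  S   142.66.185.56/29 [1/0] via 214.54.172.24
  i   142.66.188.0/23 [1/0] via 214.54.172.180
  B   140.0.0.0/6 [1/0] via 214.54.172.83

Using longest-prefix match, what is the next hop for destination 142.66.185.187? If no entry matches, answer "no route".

214.54.172.183

Routes whose prefix contains 142.66.185.187:
  140.0.0.0/6 (140.0.0.0 - 143.255.255.255) -> 214.54.172.83
  142.64.0.0/11 (142.64.0.0 - 142.95.255.255) -> 214.54.172.198
  142.66.0.0/15 (142.66.0.0 - 142.67.255.255) -> 214.54.172.45
  142.66.176.0/20 (142.66.176.0 - 142.66.191.255) -> 214.54.172.183
More-specific entries that do NOT match:
  142.66.185.56/29 (142.66.185.56 - 142.66.185.63) does not contain 142.66.185.187
  140.66.185.176/28 (140.66.185.176 - 140.66.185.191) does not contain 142.66.185.187
  142.66.189.128/25 (142.66.189.128 - 142.66.189.255) does not contain 142.66.185.187
  142.66.186.0/23 (142.66.186.0 - 142.66.187.255) does not contain 142.66.185.187
  142.66.188.0/23 (142.66.188.0 - 142.66.189.255) does not contain 142.66.185.187
  142.66.188.0/22 (142.66.188.0 - 142.66.191.255) does not contain 142.66.185.187
Longest matching prefix is /20 -> next hop 214.54.172.183.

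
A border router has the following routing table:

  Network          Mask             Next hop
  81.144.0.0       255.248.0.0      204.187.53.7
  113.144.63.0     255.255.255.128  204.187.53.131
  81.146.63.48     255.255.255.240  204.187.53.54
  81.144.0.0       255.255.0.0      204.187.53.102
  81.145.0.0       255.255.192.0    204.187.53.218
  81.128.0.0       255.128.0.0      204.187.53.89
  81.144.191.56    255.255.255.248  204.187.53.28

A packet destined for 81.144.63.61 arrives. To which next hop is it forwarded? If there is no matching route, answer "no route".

Routes whose prefix contains 81.144.63.61:
  81.128.0.0/9 (81.128.0.0 - 81.255.255.255) -> 204.187.53.89
  81.144.0.0/13 (81.144.0.0 - 81.151.255.255) -> 204.187.53.7
  81.144.0.0/16 (81.144.0.0 - 81.144.255.255) -> 204.187.53.102
More-specific entries that do NOT match:
  81.144.191.56/29 (81.144.191.56 - 81.144.191.63) does not contain 81.144.63.61
  81.146.63.48/28 (81.146.63.48 - 81.146.63.63) does not contain 81.144.63.61
  113.144.63.0/25 (113.144.63.0 - 113.144.63.127) does not contain 81.144.63.61
  81.145.0.0/18 (81.145.0.0 - 81.145.63.255) does not contain 81.144.63.61
Longest matching prefix is /16 -> next hop 204.187.53.102.

204.187.53.102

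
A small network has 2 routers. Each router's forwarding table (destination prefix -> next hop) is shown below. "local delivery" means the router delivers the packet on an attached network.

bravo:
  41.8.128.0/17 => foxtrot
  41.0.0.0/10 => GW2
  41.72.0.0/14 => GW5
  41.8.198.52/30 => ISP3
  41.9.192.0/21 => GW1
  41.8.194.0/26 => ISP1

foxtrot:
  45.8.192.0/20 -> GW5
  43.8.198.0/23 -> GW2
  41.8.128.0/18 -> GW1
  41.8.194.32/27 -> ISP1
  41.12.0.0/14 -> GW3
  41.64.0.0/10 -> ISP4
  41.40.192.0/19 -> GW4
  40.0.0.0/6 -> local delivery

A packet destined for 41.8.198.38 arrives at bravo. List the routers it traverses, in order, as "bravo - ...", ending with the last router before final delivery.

At bravo: longest match for 41.8.198.38 is 41.8.128.0/17 -> foxtrot
At foxtrot: longest match for 41.8.198.38 is 40.0.0.0/6 -> local delivery

bravo - foxtrot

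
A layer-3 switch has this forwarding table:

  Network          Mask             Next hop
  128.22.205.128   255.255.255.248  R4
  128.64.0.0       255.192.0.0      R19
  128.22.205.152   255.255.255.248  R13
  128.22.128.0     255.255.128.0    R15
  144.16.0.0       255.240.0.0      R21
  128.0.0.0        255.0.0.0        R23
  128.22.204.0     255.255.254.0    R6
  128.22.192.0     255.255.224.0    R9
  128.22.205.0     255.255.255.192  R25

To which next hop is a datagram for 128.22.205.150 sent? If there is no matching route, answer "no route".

R6

Routes whose prefix contains 128.22.205.150:
  128.0.0.0/8 (128.0.0.0 - 128.255.255.255) -> R23
  128.22.128.0/17 (128.22.128.0 - 128.22.255.255) -> R15
  128.22.192.0/19 (128.22.192.0 - 128.22.223.255) -> R9
  128.22.204.0/23 (128.22.204.0 - 128.22.205.255) -> R6
More-specific entries that do NOT match:
  128.22.205.128/29 (128.22.205.128 - 128.22.205.135) does not contain 128.22.205.150
  128.22.205.152/29 (128.22.205.152 - 128.22.205.159) does not contain 128.22.205.150
  128.22.205.0/26 (128.22.205.0 - 128.22.205.63) does not contain 128.22.205.150
Longest matching prefix is /23 -> next hop R6.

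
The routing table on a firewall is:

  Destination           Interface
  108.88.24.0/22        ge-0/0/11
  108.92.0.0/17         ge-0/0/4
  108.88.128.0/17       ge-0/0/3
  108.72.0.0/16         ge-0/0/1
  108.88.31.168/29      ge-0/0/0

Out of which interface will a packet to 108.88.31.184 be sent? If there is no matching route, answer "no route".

No entry's prefix contains 108.88.31.184; there is no default route.

no route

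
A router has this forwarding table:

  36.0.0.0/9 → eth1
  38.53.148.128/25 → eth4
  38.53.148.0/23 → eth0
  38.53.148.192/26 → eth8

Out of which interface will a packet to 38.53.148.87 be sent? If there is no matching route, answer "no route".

Routes whose prefix contains 38.53.148.87:
  38.53.148.0/23 (38.53.148.0 - 38.53.149.255) -> eth0
More-specific entries that do NOT match:
  38.53.148.192/26 (38.53.148.192 - 38.53.148.255) does not contain 38.53.148.87
  38.53.148.128/25 (38.53.148.128 - 38.53.148.255) does not contain 38.53.148.87
Longest matching prefix is /23 -> interface eth0.

eth0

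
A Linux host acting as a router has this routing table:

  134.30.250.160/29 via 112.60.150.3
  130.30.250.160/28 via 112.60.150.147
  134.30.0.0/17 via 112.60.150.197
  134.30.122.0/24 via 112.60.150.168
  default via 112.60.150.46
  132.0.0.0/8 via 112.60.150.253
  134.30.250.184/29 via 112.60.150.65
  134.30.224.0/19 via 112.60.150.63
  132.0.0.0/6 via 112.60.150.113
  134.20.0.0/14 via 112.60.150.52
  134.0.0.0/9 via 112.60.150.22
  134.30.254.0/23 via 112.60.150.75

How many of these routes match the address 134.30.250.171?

Prefixes containing 134.30.250.171:
  0.0.0.0/0 (default, matches everything)
  132.0.0.0/6 (132.0.0.0 - 135.255.255.255)
  134.0.0.0/9 (134.0.0.0 - 134.127.255.255)
  134.30.224.0/19 (134.30.224.0 - 134.30.255.255)
Total matching entries: 4.

4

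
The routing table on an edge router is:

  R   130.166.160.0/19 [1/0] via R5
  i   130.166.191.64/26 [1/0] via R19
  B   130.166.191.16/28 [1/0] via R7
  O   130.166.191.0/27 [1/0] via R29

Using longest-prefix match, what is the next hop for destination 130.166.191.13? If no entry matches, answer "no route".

Routes whose prefix contains 130.166.191.13:
  130.166.160.0/19 (130.166.160.0 - 130.166.191.255) -> R5
  130.166.191.0/27 (130.166.191.0 - 130.166.191.31) -> R29
More-specific entries that do NOT match:
  130.166.191.16/28 (130.166.191.16 - 130.166.191.31) does not contain 130.166.191.13
Longest matching prefix is /27 -> next hop R29.

R29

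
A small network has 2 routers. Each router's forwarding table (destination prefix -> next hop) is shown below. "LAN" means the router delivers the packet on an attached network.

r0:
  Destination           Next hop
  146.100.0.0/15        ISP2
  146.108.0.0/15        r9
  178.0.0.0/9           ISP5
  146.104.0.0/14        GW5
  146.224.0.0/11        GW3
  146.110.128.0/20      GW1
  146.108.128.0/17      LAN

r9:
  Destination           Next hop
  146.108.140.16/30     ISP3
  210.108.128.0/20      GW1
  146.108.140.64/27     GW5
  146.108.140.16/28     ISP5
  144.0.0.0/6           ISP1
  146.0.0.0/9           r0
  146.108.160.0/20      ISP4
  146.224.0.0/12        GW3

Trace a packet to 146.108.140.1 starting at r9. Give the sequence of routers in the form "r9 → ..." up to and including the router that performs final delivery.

r9 → r0

At r9: longest match for 146.108.140.1 is 146.0.0.0/9 -> r0
At r0: longest match for 146.108.140.1 is 146.108.128.0/17 -> LAN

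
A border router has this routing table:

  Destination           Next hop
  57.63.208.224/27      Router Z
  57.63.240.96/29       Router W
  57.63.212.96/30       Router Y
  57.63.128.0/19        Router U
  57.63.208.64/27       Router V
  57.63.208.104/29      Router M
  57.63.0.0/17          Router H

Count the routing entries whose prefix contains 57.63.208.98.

0

No listed prefix contains 57.63.208.98.
Total matching entries: 0.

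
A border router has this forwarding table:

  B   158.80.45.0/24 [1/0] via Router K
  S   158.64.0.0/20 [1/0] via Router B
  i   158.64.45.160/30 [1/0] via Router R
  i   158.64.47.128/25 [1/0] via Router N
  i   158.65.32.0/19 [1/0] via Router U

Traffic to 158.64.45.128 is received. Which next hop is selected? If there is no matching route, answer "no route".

no route

No entry's prefix contains 158.64.45.128; there is no default route.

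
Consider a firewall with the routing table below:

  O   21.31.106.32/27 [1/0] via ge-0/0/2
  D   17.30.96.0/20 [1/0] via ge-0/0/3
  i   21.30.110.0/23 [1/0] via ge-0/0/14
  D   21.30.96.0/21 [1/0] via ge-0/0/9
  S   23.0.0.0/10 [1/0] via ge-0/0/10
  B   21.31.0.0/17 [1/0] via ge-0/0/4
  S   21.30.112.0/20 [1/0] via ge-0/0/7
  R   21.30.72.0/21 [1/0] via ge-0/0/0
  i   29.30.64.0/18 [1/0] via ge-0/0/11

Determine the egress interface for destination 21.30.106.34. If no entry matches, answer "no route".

no route

No entry's prefix contains 21.30.106.34; there is no default route.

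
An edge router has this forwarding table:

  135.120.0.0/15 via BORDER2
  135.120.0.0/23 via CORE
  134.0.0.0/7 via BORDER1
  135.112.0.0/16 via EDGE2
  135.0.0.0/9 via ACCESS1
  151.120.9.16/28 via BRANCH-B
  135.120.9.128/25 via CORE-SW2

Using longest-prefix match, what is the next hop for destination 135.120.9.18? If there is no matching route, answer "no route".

BORDER2

Routes whose prefix contains 135.120.9.18:
  134.0.0.0/7 (134.0.0.0 - 135.255.255.255) -> BORDER1
  135.0.0.0/9 (135.0.0.0 - 135.127.255.255) -> ACCESS1
  135.120.0.0/15 (135.120.0.0 - 135.121.255.255) -> BORDER2
More-specific entries that do NOT match:
  151.120.9.16/28 (151.120.9.16 - 151.120.9.31) does not contain 135.120.9.18
  135.120.9.128/25 (135.120.9.128 - 135.120.9.255) does not contain 135.120.9.18
  135.120.0.0/23 (135.120.0.0 - 135.120.1.255) does not contain 135.120.9.18
  135.112.0.0/16 (135.112.0.0 - 135.112.255.255) does not contain 135.120.9.18
Longest matching prefix is /15 -> next hop BORDER2.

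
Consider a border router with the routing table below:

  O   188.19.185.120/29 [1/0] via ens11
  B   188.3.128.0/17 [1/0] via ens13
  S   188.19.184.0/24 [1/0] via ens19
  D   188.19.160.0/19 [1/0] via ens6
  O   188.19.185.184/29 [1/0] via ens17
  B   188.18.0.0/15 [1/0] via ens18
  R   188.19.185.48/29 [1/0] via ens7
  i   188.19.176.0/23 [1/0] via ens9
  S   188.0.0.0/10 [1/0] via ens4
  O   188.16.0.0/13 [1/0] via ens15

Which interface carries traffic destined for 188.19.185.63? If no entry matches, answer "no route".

ens6

Routes whose prefix contains 188.19.185.63:
  188.0.0.0/10 (188.0.0.0 - 188.63.255.255) -> ens4
  188.16.0.0/13 (188.16.0.0 - 188.23.255.255) -> ens15
  188.18.0.0/15 (188.18.0.0 - 188.19.255.255) -> ens18
  188.19.160.0/19 (188.19.160.0 - 188.19.191.255) -> ens6
More-specific entries that do NOT match:
  188.19.185.120/29 (188.19.185.120 - 188.19.185.127) does not contain 188.19.185.63
  188.19.185.184/29 (188.19.185.184 - 188.19.185.191) does not contain 188.19.185.63
  188.19.185.48/29 (188.19.185.48 - 188.19.185.55) does not contain 188.19.185.63
  188.19.184.0/24 (188.19.184.0 - 188.19.184.255) does not contain 188.19.185.63
  188.19.176.0/23 (188.19.176.0 - 188.19.177.255) does not contain 188.19.185.63
Longest matching prefix is /19 -> interface ens6.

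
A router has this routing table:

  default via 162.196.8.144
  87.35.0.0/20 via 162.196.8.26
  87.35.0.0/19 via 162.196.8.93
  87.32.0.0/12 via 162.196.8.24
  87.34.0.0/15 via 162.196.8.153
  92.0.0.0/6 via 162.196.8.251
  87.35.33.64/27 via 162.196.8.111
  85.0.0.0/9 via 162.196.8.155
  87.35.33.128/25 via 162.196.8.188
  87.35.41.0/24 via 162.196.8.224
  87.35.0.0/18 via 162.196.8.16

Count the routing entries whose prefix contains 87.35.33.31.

Prefixes containing 87.35.33.31:
  0.0.0.0/0 (default, matches everything)
  87.32.0.0/12 (87.32.0.0 - 87.47.255.255)
  87.34.0.0/15 (87.34.0.0 - 87.35.255.255)
  87.35.0.0/18 (87.35.0.0 - 87.35.63.255)
Total matching entries: 4.

4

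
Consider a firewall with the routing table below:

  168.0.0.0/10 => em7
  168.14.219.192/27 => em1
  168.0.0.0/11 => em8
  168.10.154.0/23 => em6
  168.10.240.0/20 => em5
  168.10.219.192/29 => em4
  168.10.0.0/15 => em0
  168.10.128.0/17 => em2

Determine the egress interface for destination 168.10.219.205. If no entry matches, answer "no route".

em2

Routes whose prefix contains 168.10.219.205:
  168.0.0.0/10 (168.0.0.0 - 168.63.255.255) -> em7
  168.0.0.0/11 (168.0.0.0 - 168.31.255.255) -> em8
  168.10.0.0/15 (168.10.0.0 - 168.11.255.255) -> em0
  168.10.128.0/17 (168.10.128.0 - 168.10.255.255) -> em2
More-specific entries that do NOT match:
  168.10.219.192/29 (168.10.219.192 - 168.10.219.199) does not contain 168.10.219.205
  168.14.219.192/27 (168.14.219.192 - 168.14.219.223) does not contain 168.10.219.205
  168.10.154.0/23 (168.10.154.0 - 168.10.155.255) does not contain 168.10.219.205
  168.10.240.0/20 (168.10.240.0 - 168.10.255.255) does not contain 168.10.219.205
Longest matching prefix is /17 -> interface em2.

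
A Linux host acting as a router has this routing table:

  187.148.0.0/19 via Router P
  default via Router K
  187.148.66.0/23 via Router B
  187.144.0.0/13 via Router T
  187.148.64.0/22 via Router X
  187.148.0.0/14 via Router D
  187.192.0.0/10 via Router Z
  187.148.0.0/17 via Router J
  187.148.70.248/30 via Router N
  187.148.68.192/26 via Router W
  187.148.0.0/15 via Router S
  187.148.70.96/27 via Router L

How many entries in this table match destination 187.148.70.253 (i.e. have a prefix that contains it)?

5

Prefixes containing 187.148.70.253:
  0.0.0.0/0 (default, matches everything)
  187.144.0.0/13 (187.144.0.0 - 187.151.255.255)
  187.148.0.0/14 (187.148.0.0 - 187.151.255.255)
  187.148.0.0/15 (187.148.0.0 - 187.149.255.255)
  187.148.0.0/17 (187.148.0.0 - 187.148.127.255)
Total matching entries: 5.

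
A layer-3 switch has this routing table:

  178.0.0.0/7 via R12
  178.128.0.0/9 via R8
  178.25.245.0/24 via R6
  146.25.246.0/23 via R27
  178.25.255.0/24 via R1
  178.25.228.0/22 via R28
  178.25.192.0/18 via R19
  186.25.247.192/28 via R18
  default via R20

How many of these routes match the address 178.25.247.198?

Prefixes containing 178.25.247.198:
  0.0.0.0/0 (default, matches everything)
  178.0.0.0/7 (178.0.0.0 - 179.255.255.255)
  178.25.192.0/18 (178.25.192.0 - 178.25.255.255)
Total matching entries: 3.

3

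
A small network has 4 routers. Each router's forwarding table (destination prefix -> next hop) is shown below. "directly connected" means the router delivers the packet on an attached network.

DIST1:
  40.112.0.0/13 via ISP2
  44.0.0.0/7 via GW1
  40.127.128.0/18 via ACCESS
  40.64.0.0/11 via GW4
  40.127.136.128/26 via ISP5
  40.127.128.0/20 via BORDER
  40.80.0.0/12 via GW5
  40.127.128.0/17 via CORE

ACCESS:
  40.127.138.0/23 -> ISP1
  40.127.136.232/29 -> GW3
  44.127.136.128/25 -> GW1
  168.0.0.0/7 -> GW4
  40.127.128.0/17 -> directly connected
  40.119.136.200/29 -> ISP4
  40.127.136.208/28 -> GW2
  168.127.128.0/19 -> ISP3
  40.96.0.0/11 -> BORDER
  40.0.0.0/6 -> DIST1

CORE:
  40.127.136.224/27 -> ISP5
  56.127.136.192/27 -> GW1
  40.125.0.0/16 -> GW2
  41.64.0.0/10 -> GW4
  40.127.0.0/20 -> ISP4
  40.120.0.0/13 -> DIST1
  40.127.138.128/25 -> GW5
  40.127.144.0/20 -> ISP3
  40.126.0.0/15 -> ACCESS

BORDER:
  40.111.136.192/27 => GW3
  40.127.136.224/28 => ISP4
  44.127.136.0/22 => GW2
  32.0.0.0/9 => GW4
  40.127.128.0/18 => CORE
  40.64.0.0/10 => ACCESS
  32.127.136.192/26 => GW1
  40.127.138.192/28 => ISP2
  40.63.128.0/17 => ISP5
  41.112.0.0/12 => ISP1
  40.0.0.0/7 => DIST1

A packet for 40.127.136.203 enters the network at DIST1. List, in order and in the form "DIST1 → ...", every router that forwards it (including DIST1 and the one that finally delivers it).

At DIST1: longest match for 40.127.136.203 is 40.127.128.0/20 -> BORDER
At BORDER: longest match for 40.127.136.203 is 40.127.128.0/18 -> CORE
At CORE: longest match for 40.127.136.203 is 40.126.0.0/15 -> ACCESS
At ACCESS: longest match for 40.127.136.203 is 40.127.128.0/17 -> directly connected

DIST1 → BORDER → CORE → ACCESS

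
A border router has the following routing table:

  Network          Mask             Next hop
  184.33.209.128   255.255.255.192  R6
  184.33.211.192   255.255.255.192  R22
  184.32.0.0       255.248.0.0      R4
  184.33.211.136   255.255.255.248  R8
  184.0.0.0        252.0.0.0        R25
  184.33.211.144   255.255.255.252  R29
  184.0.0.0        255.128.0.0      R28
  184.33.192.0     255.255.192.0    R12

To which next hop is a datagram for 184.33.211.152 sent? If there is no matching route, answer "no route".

R12

Routes whose prefix contains 184.33.211.152:
  184.0.0.0/6 (184.0.0.0 - 187.255.255.255) -> R25
  184.0.0.0/9 (184.0.0.0 - 184.127.255.255) -> R28
  184.32.0.0/13 (184.32.0.0 - 184.39.255.255) -> R4
  184.33.192.0/18 (184.33.192.0 - 184.33.255.255) -> R12
More-specific entries that do NOT match:
  184.33.211.144/30 (184.33.211.144 - 184.33.211.147) does not contain 184.33.211.152
  184.33.211.136/29 (184.33.211.136 - 184.33.211.143) does not contain 184.33.211.152
  184.33.209.128/26 (184.33.209.128 - 184.33.209.191) does not contain 184.33.211.152
  184.33.211.192/26 (184.33.211.192 - 184.33.211.255) does not contain 184.33.211.152
Longest matching prefix is /18 -> next hop R12.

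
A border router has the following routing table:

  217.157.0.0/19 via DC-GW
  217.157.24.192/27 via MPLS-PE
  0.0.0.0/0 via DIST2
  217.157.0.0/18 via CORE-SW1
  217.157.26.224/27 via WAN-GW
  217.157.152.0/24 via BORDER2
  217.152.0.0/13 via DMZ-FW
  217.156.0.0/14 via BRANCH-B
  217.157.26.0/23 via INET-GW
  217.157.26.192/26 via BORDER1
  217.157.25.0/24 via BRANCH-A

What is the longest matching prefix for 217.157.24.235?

217.157.0.0/19

Entries matching 217.157.24.235:
  0.0.0.0/0 (default, matches everything)
  217.152.0.0/13 (217.152.0.0 - 217.159.255.255)
  217.156.0.0/14 (217.156.0.0 - 217.159.255.255)
  217.157.0.0/18 (217.157.0.0 - 217.157.63.255)
  217.157.0.0/19 (217.157.0.0 - 217.157.31.255)
Most specific is 217.157.0.0/19.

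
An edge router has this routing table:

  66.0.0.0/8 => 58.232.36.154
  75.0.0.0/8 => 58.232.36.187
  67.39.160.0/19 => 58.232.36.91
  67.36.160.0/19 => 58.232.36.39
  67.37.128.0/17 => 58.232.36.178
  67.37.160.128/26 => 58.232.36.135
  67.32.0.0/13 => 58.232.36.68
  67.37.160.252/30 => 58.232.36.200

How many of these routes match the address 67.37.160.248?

2

Prefixes containing 67.37.160.248:
  67.32.0.0/13 (67.32.0.0 - 67.39.255.255)
  67.37.128.0/17 (67.37.128.0 - 67.37.255.255)
Total matching entries: 2.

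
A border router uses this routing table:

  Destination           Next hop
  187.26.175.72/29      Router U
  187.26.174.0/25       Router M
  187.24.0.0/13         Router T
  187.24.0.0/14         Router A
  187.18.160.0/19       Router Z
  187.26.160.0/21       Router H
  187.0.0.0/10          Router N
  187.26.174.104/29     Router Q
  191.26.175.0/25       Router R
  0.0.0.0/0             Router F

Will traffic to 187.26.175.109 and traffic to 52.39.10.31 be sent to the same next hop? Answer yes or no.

187.26.175.109: longest match 187.24.0.0/14 -> Router A
52.39.10.31: longest match 0.0.0.0/0 -> Router F

no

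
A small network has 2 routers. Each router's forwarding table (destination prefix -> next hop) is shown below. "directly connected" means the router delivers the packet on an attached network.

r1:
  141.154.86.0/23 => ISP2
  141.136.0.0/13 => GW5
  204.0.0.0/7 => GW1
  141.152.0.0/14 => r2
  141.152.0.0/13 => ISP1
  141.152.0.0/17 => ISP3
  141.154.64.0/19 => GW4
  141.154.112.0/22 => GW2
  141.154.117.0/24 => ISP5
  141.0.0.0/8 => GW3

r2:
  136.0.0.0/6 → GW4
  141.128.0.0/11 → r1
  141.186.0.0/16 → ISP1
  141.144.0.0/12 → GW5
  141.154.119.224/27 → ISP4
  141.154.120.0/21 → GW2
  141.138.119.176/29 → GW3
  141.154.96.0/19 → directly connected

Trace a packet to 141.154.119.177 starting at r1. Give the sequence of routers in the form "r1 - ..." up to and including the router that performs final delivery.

At r1: longest match for 141.154.119.177 is 141.152.0.0/14 -> r2
At r2: longest match for 141.154.119.177 is 141.154.96.0/19 -> directly connected

r1 - r2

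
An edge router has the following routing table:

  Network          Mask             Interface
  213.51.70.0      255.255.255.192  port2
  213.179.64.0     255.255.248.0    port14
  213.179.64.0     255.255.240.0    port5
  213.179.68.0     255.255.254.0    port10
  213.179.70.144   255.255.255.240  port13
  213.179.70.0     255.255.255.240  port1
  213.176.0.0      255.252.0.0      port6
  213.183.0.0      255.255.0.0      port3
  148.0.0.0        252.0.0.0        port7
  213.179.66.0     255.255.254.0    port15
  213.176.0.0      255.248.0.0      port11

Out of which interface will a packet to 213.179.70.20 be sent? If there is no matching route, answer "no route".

Routes whose prefix contains 213.179.70.20:
  213.176.0.0/13 (213.176.0.0 - 213.183.255.255) -> port11
  213.176.0.0/14 (213.176.0.0 - 213.179.255.255) -> port6
  213.179.64.0/20 (213.179.64.0 - 213.179.79.255) -> port5
  213.179.64.0/21 (213.179.64.0 - 213.179.71.255) -> port14
More-specific entries that do NOT match:
  213.179.70.144/28 (213.179.70.144 - 213.179.70.159) does not contain 213.179.70.20
  213.179.70.0/28 (213.179.70.0 - 213.179.70.15) does not contain 213.179.70.20
  213.51.70.0/26 (213.51.70.0 - 213.51.70.63) does not contain 213.179.70.20
  213.179.68.0/23 (213.179.68.0 - 213.179.69.255) does not contain 213.179.70.20
  213.179.66.0/23 (213.179.66.0 - 213.179.67.255) does not contain 213.179.70.20
Longest matching prefix is /21 -> interface port14.

port14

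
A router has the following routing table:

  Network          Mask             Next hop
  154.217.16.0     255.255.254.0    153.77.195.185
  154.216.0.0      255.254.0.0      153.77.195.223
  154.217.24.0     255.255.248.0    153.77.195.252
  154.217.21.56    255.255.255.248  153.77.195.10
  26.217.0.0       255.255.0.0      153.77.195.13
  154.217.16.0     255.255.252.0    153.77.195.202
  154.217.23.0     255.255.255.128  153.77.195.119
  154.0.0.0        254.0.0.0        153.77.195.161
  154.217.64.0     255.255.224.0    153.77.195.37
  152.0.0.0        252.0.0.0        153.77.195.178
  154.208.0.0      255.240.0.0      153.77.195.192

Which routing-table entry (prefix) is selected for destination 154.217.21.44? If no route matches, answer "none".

Entries matching 154.217.21.44:
  152.0.0.0/6 (152.0.0.0 - 155.255.255.255)
  154.0.0.0/7 (154.0.0.0 - 155.255.255.255)
  154.208.0.0/12 (154.208.0.0 - 154.223.255.255)
  154.216.0.0/15 (154.216.0.0 - 154.217.255.255)
Most specific is 154.216.0.0/15.

154.216.0.0/15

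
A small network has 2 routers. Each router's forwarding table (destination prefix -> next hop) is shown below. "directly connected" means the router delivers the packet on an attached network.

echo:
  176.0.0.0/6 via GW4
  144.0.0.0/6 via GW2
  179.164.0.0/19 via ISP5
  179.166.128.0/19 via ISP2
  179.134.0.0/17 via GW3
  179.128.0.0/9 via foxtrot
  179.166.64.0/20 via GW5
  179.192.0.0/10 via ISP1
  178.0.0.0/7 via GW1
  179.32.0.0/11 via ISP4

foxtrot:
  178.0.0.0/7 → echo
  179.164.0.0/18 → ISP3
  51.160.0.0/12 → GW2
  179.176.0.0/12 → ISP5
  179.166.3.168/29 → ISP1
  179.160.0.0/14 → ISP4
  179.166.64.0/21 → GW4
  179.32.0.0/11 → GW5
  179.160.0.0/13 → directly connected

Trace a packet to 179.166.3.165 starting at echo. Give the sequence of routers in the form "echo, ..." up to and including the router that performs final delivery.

At echo: longest match for 179.166.3.165 is 179.128.0.0/9 -> foxtrot
At foxtrot: longest match for 179.166.3.165 is 179.160.0.0/13 -> directly connected

echo, foxtrot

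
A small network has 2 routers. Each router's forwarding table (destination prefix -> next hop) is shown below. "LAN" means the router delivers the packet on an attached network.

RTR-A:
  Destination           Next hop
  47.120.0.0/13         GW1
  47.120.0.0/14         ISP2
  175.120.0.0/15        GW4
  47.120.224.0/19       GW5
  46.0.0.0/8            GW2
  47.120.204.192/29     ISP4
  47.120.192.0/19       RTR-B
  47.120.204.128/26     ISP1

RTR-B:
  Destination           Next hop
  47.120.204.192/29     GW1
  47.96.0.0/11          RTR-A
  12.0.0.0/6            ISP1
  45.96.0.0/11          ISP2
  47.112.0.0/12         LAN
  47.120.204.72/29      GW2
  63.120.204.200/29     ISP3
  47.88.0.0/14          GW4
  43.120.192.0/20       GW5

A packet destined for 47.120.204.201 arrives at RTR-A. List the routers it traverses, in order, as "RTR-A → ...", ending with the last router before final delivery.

At RTR-A: longest match for 47.120.204.201 is 47.120.192.0/19 -> RTR-B
At RTR-B: longest match for 47.120.204.201 is 47.112.0.0/12 -> LAN

RTR-A → RTR-B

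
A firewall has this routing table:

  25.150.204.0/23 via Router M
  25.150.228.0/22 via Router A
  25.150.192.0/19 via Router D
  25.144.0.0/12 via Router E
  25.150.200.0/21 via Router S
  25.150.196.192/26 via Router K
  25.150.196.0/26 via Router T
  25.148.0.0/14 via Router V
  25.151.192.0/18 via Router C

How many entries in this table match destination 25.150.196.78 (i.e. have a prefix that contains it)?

3

Prefixes containing 25.150.196.78:
  25.144.0.0/12 (25.144.0.0 - 25.159.255.255)
  25.148.0.0/14 (25.148.0.0 - 25.151.255.255)
  25.150.192.0/19 (25.150.192.0 - 25.150.223.255)
Total matching entries: 3.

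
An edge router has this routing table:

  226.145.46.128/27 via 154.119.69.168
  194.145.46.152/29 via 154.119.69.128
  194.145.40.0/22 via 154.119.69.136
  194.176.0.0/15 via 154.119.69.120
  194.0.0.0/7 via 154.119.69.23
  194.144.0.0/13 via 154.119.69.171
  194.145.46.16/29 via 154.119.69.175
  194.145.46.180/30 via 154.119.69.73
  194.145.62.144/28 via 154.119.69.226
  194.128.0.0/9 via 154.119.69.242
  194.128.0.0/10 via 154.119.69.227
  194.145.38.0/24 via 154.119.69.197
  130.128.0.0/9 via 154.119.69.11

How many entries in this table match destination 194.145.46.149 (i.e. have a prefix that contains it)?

4

Prefixes containing 194.145.46.149:
  194.0.0.0/7 (194.0.0.0 - 195.255.255.255)
  194.128.0.0/9 (194.128.0.0 - 194.255.255.255)
  194.128.0.0/10 (194.128.0.0 - 194.191.255.255)
  194.144.0.0/13 (194.144.0.0 - 194.151.255.255)
Total matching entries: 4.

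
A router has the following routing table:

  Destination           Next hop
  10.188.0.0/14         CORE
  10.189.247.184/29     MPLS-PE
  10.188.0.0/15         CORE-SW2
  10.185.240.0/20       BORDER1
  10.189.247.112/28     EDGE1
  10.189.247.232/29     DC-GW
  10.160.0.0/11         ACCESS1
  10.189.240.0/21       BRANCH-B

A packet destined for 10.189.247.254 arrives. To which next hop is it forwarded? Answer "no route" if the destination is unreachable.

BRANCH-B

Routes whose prefix contains 10.189.247.254:
  10.160.0.0/11 (10.160.0.0 - 10.191.255.255) -> ACCESS1
  10.188.0.0/14 (10.188.0.0 - 10.191.255.255) -> CORE
  10.188.0.0/15 (10.188.0.0 - 10.189.255.255) -> CORE-SW2
  10.189.240.0/21 (10.189.240.0 - 10.189.247.255) -> BRANCH-B
More-specific entries that do NOT match:
  10.189.247.184/29 (10.189.247.184 - 10.189.247.191) does not contain 10.189.247.254
  10.189.247.232/29 (10.189.247.232 - 10.189.247.239) does not contain 10.189.247.254
  10.189.247.112/28 (10.189.247.112 - 10.189.247.127) does not contain 10.189.247.254
Longest matching prefix is /21 -> next hop BRANCH-B.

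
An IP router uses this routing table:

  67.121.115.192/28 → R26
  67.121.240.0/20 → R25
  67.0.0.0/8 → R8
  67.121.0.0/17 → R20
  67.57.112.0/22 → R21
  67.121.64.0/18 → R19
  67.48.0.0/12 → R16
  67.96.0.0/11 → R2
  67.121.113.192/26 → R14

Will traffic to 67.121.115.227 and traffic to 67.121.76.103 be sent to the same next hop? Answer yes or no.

67.121.115.227: longest match 67.121.64.0/18 -> R19
67.121.76.103: longest match 67.121.64.0/18 -> R19

yes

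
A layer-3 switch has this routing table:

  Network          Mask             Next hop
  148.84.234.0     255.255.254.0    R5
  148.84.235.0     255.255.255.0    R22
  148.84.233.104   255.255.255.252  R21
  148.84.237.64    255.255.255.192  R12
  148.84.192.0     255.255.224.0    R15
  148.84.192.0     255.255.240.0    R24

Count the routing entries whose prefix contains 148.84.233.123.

No listed prefix contains 148.84.233.123.
Total matching entries: 0.

0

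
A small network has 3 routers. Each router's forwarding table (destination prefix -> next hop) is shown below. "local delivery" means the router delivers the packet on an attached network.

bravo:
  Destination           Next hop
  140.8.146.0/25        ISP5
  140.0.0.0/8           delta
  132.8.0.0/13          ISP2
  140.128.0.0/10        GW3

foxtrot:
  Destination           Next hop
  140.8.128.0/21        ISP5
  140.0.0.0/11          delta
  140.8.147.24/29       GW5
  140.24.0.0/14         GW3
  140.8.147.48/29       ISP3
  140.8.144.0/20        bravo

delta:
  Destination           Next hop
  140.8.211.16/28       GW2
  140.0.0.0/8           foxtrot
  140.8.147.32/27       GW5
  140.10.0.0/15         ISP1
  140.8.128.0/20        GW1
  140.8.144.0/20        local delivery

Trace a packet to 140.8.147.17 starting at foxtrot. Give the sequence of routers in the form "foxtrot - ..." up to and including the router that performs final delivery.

foxtrot - bravo - delta

At foxtrot: longest match for 140.8.147.17 is 140.8.144.0/20 -> bravo
At bravo: longest match for 140.8.147.17 is 140.0.0.0/8 -> delta
At delta: longest match for 140.8.147.17 is 140.8.144.0/20 -> local delivery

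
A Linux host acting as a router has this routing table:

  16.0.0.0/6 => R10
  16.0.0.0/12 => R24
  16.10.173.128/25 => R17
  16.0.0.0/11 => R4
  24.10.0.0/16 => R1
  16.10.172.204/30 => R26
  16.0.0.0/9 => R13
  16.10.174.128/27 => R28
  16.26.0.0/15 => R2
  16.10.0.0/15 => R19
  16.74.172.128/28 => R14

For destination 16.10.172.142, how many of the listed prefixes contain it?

Prefixes containing 16.10.172.142:
  16.0.0.0/6 (16.0.0.0 - 19.255.255.255)
  16.0.0.0/9 (16.0.0.0 - 16.127.255.255)
  16.0.0.0/11 (16.0.0.0 - 16.31.255.255)
  16.0.0.0/12 (16.0.0.0 - 16.15.255.255)
  16.10.0.0/15 (16.10.0.0 - 16.11.255.255)
Total matching entries: 5.

5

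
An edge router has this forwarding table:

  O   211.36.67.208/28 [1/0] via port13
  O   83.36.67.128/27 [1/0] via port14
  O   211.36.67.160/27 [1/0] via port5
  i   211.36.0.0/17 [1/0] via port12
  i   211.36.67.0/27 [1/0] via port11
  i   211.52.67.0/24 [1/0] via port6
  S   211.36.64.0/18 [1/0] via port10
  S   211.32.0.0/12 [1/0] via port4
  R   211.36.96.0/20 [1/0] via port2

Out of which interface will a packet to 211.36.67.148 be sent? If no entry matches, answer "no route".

Routes whose prefix contains 211.36.67.148:
  211.32.0.0/12 (211.32.0.0 - 211.47.255.255) -> port4
  211.36.0.0/17 (211.36.0.0 - 211.36.127.255) -> port12
  211.36.64.0/18 (211.36.64.0 - 211.36.127.255) -> port10
More-specific entries that do NOT match:
  211.36.67.208/28 (211.36.67.208 - 211.36.67.223) does not contain 211.36.67.148
  83.36.67.128/27 (83.36.67.128 - 83.36.67.159) does not contain 211.36.67.148
  211.36.67.160/27 (211.36.67.160 - 211.36.67.191) does not contain 211.36.67.148
  211.36.67.0/27 (211.36.67.0 - 211.36.67.31) does not contain 211.36.67.148
  211.52.67.0/24 (211.52.67.0 - 211.52.67.255) does not contain 211.36.67.148
  211.36.96.0/20 (211.36.96.0 - 211.36.111.255) does not contain 211.36.67.148
Longest matching prefix is /18 -> interface port10.

port10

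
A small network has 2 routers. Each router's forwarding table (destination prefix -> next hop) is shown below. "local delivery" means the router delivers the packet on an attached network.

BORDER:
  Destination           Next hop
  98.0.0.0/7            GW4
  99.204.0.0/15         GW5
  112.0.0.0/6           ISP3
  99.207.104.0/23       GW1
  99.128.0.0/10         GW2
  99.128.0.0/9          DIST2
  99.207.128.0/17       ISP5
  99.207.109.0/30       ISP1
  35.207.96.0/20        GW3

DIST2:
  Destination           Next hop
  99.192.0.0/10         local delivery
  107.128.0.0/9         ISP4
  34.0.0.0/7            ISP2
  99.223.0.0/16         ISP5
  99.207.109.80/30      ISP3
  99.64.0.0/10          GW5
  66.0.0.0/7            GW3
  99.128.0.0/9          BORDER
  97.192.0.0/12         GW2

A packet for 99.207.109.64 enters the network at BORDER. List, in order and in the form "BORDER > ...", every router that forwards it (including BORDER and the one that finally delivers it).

At BORDER: longest match for 99.207.109.64 is 99.128.0.0/9 -> DIST2
At DIST2: longest match for 99.207.109.64 is 99.192.0.0/10 -> local delivery

BORDER > DIST2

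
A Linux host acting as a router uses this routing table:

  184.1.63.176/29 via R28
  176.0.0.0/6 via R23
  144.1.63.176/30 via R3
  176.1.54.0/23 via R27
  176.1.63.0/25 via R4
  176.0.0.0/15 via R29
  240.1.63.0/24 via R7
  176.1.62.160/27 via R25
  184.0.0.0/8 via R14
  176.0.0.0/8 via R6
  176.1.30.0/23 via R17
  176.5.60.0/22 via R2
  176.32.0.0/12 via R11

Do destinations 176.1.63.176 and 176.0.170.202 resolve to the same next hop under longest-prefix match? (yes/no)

yes

176.1.63.176: longest match 176.0.0.0/15 -> R29
176.0.170.202: longest match 176.0.0.0/15 -> R29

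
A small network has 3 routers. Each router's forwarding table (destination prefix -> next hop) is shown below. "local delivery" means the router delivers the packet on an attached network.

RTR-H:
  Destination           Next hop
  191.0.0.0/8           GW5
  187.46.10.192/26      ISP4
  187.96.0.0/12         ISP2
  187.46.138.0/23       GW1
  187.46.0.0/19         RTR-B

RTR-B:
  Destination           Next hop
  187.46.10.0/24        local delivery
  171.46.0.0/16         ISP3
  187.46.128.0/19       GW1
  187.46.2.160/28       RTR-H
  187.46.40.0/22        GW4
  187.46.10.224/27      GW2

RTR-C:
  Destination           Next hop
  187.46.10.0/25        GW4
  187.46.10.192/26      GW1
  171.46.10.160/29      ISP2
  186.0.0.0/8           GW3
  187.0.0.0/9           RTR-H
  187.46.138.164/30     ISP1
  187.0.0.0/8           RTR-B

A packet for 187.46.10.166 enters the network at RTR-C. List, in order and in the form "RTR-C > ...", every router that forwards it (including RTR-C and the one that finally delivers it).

At RTR-C: longest match for 187.46.10.166 is 187.0.0.0/9 -> RTR-H
At RTR-H: longest match for 187.46.10.166 is 187.46.0.0/19 -> RTR-B
At RTR-B: longest match for 187.46.10.166 is 187.46.10.0/24 -> local delivery

RTR-C > RTR-H > RTR-B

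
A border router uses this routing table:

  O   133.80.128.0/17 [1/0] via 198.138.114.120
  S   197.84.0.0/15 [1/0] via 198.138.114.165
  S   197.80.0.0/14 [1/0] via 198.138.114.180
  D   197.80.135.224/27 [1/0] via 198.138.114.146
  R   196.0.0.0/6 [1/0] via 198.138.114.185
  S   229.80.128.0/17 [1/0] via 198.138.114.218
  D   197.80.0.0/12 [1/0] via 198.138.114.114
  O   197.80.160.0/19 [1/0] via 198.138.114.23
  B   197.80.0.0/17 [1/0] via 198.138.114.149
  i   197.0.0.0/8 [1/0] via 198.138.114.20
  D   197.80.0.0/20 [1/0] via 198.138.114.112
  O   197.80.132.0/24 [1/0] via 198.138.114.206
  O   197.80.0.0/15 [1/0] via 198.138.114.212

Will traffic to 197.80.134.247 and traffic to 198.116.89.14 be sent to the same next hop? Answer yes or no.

197.80.134.247: longest match 197.80.0.0/15 -> 198.138.114.212
198.116.89.14: longest match 196.0.0.0/6 -> 198.138.114.185

no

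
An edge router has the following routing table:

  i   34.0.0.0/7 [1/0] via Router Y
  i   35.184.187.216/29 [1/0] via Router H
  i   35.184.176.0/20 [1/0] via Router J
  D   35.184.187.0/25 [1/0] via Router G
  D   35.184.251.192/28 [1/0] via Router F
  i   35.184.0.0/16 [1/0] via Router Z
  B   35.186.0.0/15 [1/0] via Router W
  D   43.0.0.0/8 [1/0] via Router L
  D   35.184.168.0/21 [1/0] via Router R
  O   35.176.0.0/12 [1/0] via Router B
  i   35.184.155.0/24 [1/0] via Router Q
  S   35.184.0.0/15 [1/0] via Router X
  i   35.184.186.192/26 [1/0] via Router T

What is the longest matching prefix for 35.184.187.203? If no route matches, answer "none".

35.184.176.0/20

Entries matching 35.184.187.203:
  34.0.0.0/7 (34.0.0.0 - 35.255.255.255)
  35.176.0.0/12 (35.176.0.0 - 35.191.255.255)
  35.184.0.0/15 (35.184.0.0 - 35.185.255.255)
  35.184.0.0/16 (35.184.0.0 - 35.184.255.255)
  35.184.176.0/20 (35.184.176.0 - 35.184.191.255)
Most specific is 35.184.176.0/20.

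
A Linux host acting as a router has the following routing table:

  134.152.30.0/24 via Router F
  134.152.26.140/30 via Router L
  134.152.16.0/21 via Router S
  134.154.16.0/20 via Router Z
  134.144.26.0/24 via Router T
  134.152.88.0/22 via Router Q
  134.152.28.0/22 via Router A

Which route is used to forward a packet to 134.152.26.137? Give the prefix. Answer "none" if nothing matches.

134.152.26.137 is outside every listed prefix and there is no default route.

none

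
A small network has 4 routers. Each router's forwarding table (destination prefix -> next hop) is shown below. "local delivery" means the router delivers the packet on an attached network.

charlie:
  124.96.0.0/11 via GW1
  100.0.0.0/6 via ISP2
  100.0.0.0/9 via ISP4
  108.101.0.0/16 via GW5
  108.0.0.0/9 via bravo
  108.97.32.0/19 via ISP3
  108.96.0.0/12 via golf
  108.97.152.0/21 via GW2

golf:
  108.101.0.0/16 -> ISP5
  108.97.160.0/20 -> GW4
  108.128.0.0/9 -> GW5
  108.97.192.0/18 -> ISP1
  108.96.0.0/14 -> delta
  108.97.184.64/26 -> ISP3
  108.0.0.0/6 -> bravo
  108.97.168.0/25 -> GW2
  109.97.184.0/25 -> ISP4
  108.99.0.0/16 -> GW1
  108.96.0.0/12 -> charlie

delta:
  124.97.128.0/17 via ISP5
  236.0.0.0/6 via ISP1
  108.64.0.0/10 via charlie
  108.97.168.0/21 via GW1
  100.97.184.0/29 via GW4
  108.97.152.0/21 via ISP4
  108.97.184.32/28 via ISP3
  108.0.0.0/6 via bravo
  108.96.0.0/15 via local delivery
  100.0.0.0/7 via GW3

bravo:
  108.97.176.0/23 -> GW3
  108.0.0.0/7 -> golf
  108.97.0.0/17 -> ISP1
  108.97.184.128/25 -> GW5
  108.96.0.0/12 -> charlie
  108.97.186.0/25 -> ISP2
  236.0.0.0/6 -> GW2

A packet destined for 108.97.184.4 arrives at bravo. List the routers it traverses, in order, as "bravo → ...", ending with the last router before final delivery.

At bravo: longest match for 108.97.184.4 is 108.96.0.0/12 -> charlie
At charlie: longest match for 108.97.184.4 is 108.96.0.0/12 -> golf
At golf: longest match for 108.97.184.4 is 108.96.0.0/14 -> delta
At delta: longest match for 108.97.184.4 is 108.96.0.0/15 -> local delivery

bravo → charlie → golf → delta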